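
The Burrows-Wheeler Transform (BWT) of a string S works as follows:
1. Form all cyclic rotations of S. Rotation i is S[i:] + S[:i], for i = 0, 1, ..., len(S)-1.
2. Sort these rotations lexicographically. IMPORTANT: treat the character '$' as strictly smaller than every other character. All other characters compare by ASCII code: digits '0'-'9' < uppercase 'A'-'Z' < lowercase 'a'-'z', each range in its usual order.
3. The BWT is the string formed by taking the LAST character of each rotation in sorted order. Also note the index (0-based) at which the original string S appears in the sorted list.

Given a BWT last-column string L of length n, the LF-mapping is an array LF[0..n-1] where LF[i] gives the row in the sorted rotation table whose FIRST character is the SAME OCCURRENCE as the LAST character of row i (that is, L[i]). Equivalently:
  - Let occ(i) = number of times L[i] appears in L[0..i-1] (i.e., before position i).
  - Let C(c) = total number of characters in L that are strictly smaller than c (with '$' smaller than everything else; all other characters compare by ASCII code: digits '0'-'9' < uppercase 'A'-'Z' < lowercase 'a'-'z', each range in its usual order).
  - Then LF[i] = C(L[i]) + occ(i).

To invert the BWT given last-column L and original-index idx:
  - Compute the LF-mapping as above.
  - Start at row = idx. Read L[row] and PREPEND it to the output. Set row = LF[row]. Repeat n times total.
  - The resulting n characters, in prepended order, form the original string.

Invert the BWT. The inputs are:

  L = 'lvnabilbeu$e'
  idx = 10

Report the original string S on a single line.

Answer: unbelievabl$

Derivation:
LF mapping: 7 11 9 1 2 6 8 3 4 10 0 5
Walk LF starting at row 10, prepending L[row]:
  step 1: row=10, L[10]='$', prepend. Next row=LF[10]=0
  step 2: row=0, L[0]='l', prepend. Next row=LF[0]=7
  step 3: row=7, L[7]='b', prepend. Next row=LF[7]=3
  step 4: row=3, L[3]='a', prepend. Next row=LF[3]=1
  step 5: row=1, L[1]='v', prepend. Next row=LF[1]=11
  step 6: row=11, L[11]='e', prepend. Next row=LF[11]=5
  step 7: row=5, L[5]='i', prepend. Next row=LF[5]=6
  step 8: row=6, L[6]='l', prepend. Next row=LF[6]=8
  step 9: row=8, L[8]='e', prepend. Next row=LF[8]=4
  step 10: row=4, L[4]='b', prepend. Next row=LF[4]=2
  step 11: row=2, L[2]='n', prepend. Next row=LF[2]=9
  step 12: row=9, L[9]='u', prepend. Next row=LF[9]=10
Reversed output: unbelievabl$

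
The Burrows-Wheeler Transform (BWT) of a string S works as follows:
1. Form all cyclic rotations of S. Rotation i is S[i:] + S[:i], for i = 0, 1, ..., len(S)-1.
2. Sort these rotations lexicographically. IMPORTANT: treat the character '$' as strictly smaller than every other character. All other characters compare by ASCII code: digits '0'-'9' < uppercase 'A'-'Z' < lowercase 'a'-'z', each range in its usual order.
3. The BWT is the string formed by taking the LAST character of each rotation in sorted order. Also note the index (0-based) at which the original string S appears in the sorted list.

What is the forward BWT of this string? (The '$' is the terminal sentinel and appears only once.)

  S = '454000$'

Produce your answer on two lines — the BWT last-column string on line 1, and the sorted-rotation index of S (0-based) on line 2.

Answer: 00045$4
5

Derivation:
All 7 rotations (rotation i = S[i:]+S[:i]):
  rot[0] = 454000$
  rot[1] = 54000$4
  rot[2] = 4000$45
  rot[3] = 000$454
  rot[4] = 00$4540
  rot[5] = 0$45400
  rot[6] = $454000
Sorted (with $ < everything):
  sorted[0] = $454000  (last char: '0')
  sorted[1] = 0$45400  (last char: '0')
  sorted[2] = 00$4540  (last char: '0')
  sorted[3] = 000$454  (last char: '4')
  sorted[4] = 4000$45  (last char: '5')
  sorted[5] = 454000$  (last char: '$')
  sorted[6] = 54000$4  (last char: '4')
Last column: 00045$4
Original string S is at sorted index 5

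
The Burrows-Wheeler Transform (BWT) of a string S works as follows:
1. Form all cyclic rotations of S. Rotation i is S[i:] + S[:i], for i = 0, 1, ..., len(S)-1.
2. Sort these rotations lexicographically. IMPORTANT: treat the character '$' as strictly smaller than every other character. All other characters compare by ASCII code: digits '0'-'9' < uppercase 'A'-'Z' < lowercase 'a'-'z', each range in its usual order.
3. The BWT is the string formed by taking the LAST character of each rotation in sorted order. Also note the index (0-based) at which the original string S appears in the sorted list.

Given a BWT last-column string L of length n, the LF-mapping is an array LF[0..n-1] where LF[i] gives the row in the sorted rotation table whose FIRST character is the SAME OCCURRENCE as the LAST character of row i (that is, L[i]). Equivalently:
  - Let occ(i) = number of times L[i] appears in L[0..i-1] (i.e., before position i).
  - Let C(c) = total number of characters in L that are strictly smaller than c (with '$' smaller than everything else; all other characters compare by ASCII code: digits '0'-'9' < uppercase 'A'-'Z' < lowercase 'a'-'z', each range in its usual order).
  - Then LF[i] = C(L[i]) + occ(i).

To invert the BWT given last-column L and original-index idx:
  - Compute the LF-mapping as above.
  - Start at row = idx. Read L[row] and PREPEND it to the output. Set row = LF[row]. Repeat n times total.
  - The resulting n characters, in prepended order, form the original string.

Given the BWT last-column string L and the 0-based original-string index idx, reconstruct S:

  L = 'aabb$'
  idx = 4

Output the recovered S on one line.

Answer: bbaa$

Derivation:
LF mapping: 1 2 3 4 0
Walk LF starting at row 4, prepending L[row]:
  step 1: row=4, L[4]='$', prepend. Next row=LF[4]=0
  step 2: row=0, L[0]='a', prepend. Next row=LF[0]=1
  step 3: row=1, L[1]='a', prepend. Next row=LF[1]=2
  step 4: row=2, L[2]='b', prepend. Next row=LF[2]=3
  step 5: row=3, L[3]='b', prepend. Next row=LF[3]=4
Reversed output: bbaa$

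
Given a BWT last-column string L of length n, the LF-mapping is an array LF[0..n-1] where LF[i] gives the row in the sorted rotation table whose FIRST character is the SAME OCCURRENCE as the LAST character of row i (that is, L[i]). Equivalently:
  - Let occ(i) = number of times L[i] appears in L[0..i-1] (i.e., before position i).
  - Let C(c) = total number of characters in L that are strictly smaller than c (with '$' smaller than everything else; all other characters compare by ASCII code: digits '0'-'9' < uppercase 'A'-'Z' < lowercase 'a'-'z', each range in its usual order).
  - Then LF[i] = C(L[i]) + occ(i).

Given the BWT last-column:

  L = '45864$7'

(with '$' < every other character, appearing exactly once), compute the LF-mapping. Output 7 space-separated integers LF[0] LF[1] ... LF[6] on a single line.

Char counts: '$':1, '4':2, '5':1, '6':1, '7':1, '8':1
C (first-col start): C('$')=0, C('4')=1, C('5')=3, C('6')=4, C('7')=5, C('8')=6
L[0]='4': occ=0, LF[0]=C('4')+0=1+0=1
L[1]='5': occ=0, LF[1]=C('5')+0=3+0=3
L[2]='8': occ=0, LF[2]=C('8')+0=6+0=6
L[3]='6': occ=0, LF[3]=C('6')+0=4+0=4
L[4]='4': occ=1, LF[4]=C('4')+1=1+1=2
L[5]='$': occ=0, LF[5]=C('$')+0=0+0=0
L[6]='7': occ=0, LF[6]=C('7')+0=5+0=5

Answer: 1 3 6 4 2 0 5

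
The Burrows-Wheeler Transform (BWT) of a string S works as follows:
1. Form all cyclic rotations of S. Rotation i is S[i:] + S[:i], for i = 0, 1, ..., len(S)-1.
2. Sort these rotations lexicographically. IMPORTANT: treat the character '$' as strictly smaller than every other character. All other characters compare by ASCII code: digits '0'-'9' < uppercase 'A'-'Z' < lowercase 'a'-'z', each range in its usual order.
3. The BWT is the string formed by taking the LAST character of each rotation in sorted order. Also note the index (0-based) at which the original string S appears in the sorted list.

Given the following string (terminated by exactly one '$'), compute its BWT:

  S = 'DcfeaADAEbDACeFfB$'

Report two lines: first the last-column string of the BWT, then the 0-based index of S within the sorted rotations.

All 18 rotations (rotation i = S[i:]+S[:i]):
  rot[0] = DcfeaADAEbDACeFfB$
  rot[1] = cfeaADAEbDACeFfB$D
  rot[2] = feaADAEbDACeFfB$Dc
  rot[3] = eaADAEbDACeFfB$Dcf
  rot[4] = aADAEbDACeFfB$Dcfe
  rot[5] = ADAEbDACeFfB$Dcfea
  rot[6] = DAEbDACeFfB$DcfeaA
  rot[7] = AEbDACeFfB$DcfeaAD
  rot[8] = EbDACeFfB$DcfeaADA
  rot[9] = bDACeFfB$DcfeaADAE
  rot[10] = DACeFfB$DcfeaADAEb
  rot[11] = ACeFfB$DcfeaADAEbD
  rot[12] = CeFfB$DcfeaADAEbDA
  rot[13] = eFfB$DcfeaADAEbDAC
  rot[14] = FfB$DcfeaADAEbDACe
  rot[15] = fB$DcfeaADAEbDACeF
  rot[16] = B$DcfeaADAEbDACeFf
  rot[17] = $DcfeaADAEbDACeFfB
Sorted (with $ < everything):
  sorted[0] = $DcfeaADAEbDACeFfB  (last char: 'B')
  sorted[1] = ACeFfB$DcfeaADAEbD  (last char: 'D')
  sorted[2] = ADAEbDACeFfB$Dcfea  (last char: 'a')
  sorted[3] = AEbDACeFfB$DcfeaAD  (last char: 'D')
  sorted[4] = B$DcfeaADAEbDACeFf  (last char: 'f')
  sorted[5] = CeFfB$DcfeaADAEbDA  (last char: 'A')
  sorted[6] = DACeFfB$DcfeaADAEb  (last char: 'b')
  sorted[7] = DAEbDACeFfB$DcfeaA  (last char: 'A')
  sorted[8] = DcfeaADAEbDACeFfB$  (last char: '$')
  sorted[9] = EbDACeFfB$DcfeaADA  (last char: 'A')
  sorted[10] = FfB$DcfeaADAEbDACe  (last char: 'e')
  sorted[11] = aADAEbDACeFfB$Dcfe  (last char: 'e')
  sorted[12] = bDACeFfB$DcfeaADAE  (last char: 'E')
  sorted[13] = cfeaADAEbDACeFfB$D  (last char: 'D')
  sorted[14] = eFfB$DcfeaADAEbDAC  (last char: 'C')
  sorted[15] = eaADAEbDACeFfB$Dcf  (last char: 'f')
  sorted[16] = fB$DcfeaADAEbDACeF  (last char: 'F')
  sorted[17] = feaADAEbDACeFfB$Dc  (last char: 'c')
Last column: BDaDfAbA$AeeEDCfFc
Original string S is at sorted index 8

Answer: BDaDfAbA$AeeEDCfFc
8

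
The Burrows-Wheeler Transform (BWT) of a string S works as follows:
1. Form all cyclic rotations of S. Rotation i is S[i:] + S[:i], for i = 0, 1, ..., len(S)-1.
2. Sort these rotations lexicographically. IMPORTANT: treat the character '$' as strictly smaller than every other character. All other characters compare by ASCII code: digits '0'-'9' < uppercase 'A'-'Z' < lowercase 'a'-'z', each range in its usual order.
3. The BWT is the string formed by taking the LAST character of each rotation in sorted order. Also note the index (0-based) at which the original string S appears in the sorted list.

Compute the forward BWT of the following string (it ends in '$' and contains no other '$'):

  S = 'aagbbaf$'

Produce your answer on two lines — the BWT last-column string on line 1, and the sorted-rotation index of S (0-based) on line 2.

Answer: f$babgaa
1

Derivation:
All 8 rotations (rotation i = S[i:]+S[:i]):
  rot[0] = aagbbaf$
  rot[1] = agbbaf$a
  rot[2] = gbbaf$aa
  rot[3] = bbaf$aag
  rot[4] = baf$aagb
  rot[5] = af$aagbb
  rot[6] = f$aagbba
  rot[7] = $aagbbaf
Sorted (with $ < everything):
  sorted[0] = $aagbbaf  (last char: 'f')
  sorted[1] = aagbbaf$  (last char: '$')
  sorted[2] = af$aagbb  (last char: 'b')
  sorted[3] = agbbaf$a  (last char: 'a')
  sorted[4] = baf$aagb  (last char: 'b')
  sorted[5] = bbaf$aag  (last char: 'g')
  sorted[6] = f$aagbba  (last char: 'a')
  sorted[7] = gbbaf$aa  (last char: 'a')
Last column: f$babgaa
Original string S is at sorted index 1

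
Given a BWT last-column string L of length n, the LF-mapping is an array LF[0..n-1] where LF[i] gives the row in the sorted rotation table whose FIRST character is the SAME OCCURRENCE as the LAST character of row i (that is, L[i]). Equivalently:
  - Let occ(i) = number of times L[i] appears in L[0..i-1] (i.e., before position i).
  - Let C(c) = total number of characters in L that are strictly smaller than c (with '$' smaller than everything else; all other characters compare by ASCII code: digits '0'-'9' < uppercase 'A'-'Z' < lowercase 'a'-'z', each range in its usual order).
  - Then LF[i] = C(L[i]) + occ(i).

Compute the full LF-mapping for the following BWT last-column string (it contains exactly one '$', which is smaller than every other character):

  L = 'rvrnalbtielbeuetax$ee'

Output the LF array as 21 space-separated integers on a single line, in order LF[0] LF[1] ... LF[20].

Char counts: '$':1, 'a':2, 'b':2, 'e':5, 'i':1, 'l':2, 'n':1, 'r':2, 't':2, 'u':1, 'v':1, 'x':1
C (first-col start): C('$')=0, C('a')=1, C('b')=3, C('e')=5, C('i')=10, C('l')=11, C('n')=13, C('r')=14, C('t')=16, C('u')=18, C('v')=19, C('x')=20
L[0]='r': occ=0, LF[0]=C('r')+0=14+0=14
L[1]='v': occ=0, LF[1]=C('v')+0=19+0=19
L[2]='r': occ=1, LF[2]=C('r')+1=14+1=15
L[3]='n': occ=0, LF[3]=C('n')+0=13+0=13
L[4]='a': occ=0, LF[4]=C('a')+0=1+0=1
L[5]='l': occ=0, LF[5]=C('l')+0=11+0=11
L[6]='b': occ=0, LF[6]=C('b')+0=3+0=3
L[7]='t': occ=0, LF[7]=C('t')+0=16+0=16
L[8]='i': occ=0, LF[8]=C('i')+0=10+0=10
L[9]='e': occ=0, LF[9]=C('e')+0=5+0=5
L[10]='l': occ=1, LF[10]=C('l')+1=11+1=12
L[11]='b': occ=1, LF[11]=C('b')+1=3+1=4
L[12]='e': occ=1, LF[12]=C('e')+1=5+1=6
L[13]='u': occ=0, LF[13]=C('u')+0=18+0=18
L[14]='e': occ=2, LF[14]=C('e')+2=5+2=7
L[15]='t': occ=1, LF[15]=C('t')+1=16+1=17
L[16]='a': occ=1, LF[16]=C('a')+1=1+1=2
L[17]='x': occ=0, LF[17]=C('x')+0=20+0=20
L[18]='$': occ=0, LF[18]=C('$')+0=0+0=0
L[19]='e': occ=3, LF[19]=C('e')+3=5+3=8
L[20]='e': occ=4, LF[20]=C('e')+4=5+4=9

Answer: 14 19 15 13 1 11 3 16 10 5 12 4 6 18 7 17 2 20 0 8 9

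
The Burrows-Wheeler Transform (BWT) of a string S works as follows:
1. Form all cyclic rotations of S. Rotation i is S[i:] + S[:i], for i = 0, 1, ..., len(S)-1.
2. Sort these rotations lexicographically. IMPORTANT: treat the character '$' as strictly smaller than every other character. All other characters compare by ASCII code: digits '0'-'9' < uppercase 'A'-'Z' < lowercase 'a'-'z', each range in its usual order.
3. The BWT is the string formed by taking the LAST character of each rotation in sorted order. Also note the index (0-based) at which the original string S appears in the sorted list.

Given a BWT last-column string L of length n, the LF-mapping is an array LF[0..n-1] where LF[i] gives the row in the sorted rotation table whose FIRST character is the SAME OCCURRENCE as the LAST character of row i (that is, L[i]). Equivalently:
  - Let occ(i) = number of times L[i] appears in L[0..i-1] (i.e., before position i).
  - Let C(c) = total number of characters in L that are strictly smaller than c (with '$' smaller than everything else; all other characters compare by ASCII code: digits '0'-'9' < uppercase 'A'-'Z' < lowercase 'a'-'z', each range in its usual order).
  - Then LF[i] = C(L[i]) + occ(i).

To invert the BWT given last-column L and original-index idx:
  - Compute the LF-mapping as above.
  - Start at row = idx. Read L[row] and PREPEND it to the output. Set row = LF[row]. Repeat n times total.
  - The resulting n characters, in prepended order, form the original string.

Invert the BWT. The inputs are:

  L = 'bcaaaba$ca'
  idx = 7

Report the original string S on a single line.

Answer: baccaaaab$

Derivation:
LF mapping: 6 8 1 2 3 7 4 0 9 5
Walk LF starting at row 7, prepending L[row]:
  step 1: row=7, L[7]='$', prepend. Next row=LF[7]=0
  step 2: row=0, L[0]='b', prepend. Next row=LF[0]=6
  step 3: row=6, L[6]='a', prepend. Next row=LF[6]=4
  step 4: row=4, L[4]='a', prepend. Next row=LF[4]=3
  step 5: row=3, L[3]='a', prepend. Next row=LF[3]=2
  step 6: row=2, L[2]='a', prepend. Next row=LF[2]=1
  step 7: row=1, L[1]='c', prepend. Next row=LF[1]=8
  step 8: row=8, L[8]='c', prepend. Next row=LF[8]=9
  step 9: row=9, L[9]='a', prepend. Next row=LF[9]=5
  step 10: row=5, L[5]='b', prepend. Next row=LF[5]=7
Reversed output: baccaaaab$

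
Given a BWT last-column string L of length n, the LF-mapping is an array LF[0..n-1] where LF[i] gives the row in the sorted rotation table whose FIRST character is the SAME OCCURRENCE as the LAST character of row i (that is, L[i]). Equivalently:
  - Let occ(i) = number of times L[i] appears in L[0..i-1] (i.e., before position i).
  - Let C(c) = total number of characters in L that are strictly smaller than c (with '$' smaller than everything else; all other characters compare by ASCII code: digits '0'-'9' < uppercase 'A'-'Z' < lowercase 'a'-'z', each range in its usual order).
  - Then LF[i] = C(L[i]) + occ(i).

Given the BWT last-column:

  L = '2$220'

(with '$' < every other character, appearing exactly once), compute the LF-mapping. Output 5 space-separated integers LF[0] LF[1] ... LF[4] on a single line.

Answer: 2 0 3 4 1

Derivation:
Char counts: '$':1, '0':1, '2':3
C (first-col start): C('$')=0, C('0')=1, C('2')=2
L[0]='2': occ=0, LF[0]=C('2')+0=2+0=2
L[1]='$': occ=0, LF[1]=C('$')+0=0+0=0
L[2]='2': occ=1, LF[2]=C('2')+1=2+1=3
L[3]='2': occ=2, LF[3]=C('2')+2=2+2=4
L[4]='0': occ=0, LF[4]=C('0')+0=1+0=1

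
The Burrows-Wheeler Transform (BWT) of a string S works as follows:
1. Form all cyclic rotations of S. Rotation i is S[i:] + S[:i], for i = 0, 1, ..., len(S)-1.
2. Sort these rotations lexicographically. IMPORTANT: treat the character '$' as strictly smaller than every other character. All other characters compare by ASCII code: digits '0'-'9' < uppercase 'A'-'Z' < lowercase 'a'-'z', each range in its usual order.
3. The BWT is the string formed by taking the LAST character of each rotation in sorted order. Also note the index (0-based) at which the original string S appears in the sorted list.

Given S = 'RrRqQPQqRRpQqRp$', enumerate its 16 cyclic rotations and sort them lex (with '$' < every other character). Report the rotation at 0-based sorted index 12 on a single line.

Answer: qQPQqRRpQqRp$RrR

Derivation:
All 16 rotations (rotation i = S[i:]+S[:i]):
  rot[0] = RrRqQPQqRRpQqRp$
  rot[1] = rRqQPQqRRpQqRp$R
  rot[2] = RqQPQqRRpQqRp$Rr
  rot[3] = qQPQqRRpQqRp$RrR
  rot[4] = QPQqRRpQqRp$RrRq
  rot[5] = PQqRRpQqRp$RrRqQ
  rot[6] = QqRRpQqRp$RrRqQP
  rot[7] = qRRpQqRp$RrRqQPQ
  rot[8] = RRpQqRp$RrRqQPQq
  rot[9] = RpQqRp$RrRqQPQqR
  rot[10] = pQqRp$RrRqQPQqRR
  rot[11] = QqRp$RrRqQPQqRRp
  rot[12] = qRp$RrRqQPQqRRpQ
  rot[13] = Rp$RrRqQPQqRRpQq
  rot[14] = p$RrRqQPQqRRpQqR
  rot[15] = $RrRqQPQqRRpQqRp
Sorted (with $ < everything):
  sorted[0] = $RrRqQPQqRRpQqRp
  sorted[1] = PQqRRpQqRp$RrRqQ
  sorted[2] = QPQqRRpQqRp$RrRq
  sorted[3] = QqRRpQqRp$RrRqQP
  sorted[4] = QqRp$RrRqQPQqRRp
  sorted[5] = RRpQqRp$RrRqQPQq
  sorted[6] = Rp$RrRqQPQqRRpQq
  sorted[7] = RpQqRp$RrRqQPQqR
  sorted[8] = RqQPQqRRpQqRp$Rr
  sorted[9] = RrRqQPQqRRpQqRp$
  sorted[10] = p$RrRqQPQqRRpQqR
  sorted[11] = pQqRp$RrRqQPQqRR
  sorted[12] = qQPQqRRpQqRp$RrR
  sorted[13] = qRRpQqRp$RrRqQPQ
  sorted[14] = qRp$RrRqQPQqRRpQ
  sorted[15] = rRqQPQqRRpQqRp$R
sorted[12] = qQPQqRRpQqRp$RrR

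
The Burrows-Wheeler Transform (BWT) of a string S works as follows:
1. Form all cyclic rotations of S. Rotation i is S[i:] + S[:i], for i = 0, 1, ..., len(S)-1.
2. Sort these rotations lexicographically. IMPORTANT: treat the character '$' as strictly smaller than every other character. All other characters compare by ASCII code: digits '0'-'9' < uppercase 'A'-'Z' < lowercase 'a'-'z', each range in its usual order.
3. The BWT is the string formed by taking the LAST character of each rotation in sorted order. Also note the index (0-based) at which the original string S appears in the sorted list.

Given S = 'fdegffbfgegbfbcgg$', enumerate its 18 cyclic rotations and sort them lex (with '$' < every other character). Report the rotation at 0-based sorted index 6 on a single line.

Answer: egbfbcgg$fdegffbfg

Derivation:
All 18 rotations (rotation i = S[i:]+S[:i]):
  rot[0] = fdegffbfgegbfbcgg$
  rot[1] = degffbfgegbfbcgg$f
  rot[2] = egffbfgegbfbcgg$fd
  rot[3] = gffbfgegbfbcgg$fde
  rot[4] = ffbfgegbfbcgg$fdeg
  rot[5] = fbfgegbfbcgg$fdegf
  rot[6] = bfgegbfbcgg$fdegff
  rot[7] = fgegbfbcgg$fdegffb
  rot[8] = gegbfbcgg$fdegffbf
  rot[9] = egbfbcgg$fdegffbfg
  rot[10] = gbfbcgg$fdegffbfge
  rot[11] = bfbcgg$fdegffbfgeg
  rot[12] = fbcgg$fdegffbfgegb
  rot[13] = bcgg$fdegffbfgegbf
  rot[14] = cgg$fdegffbfgegbfb
  rot[15] = gg$fdegffbfgegbfbc
  rot[16] = g$fdegffbfgegbfbcg
  rot[17] = $fdegffbfgegbfbcgg
Sorted (with $ < everything):
  sorted[0] = $fdegffbfgegbfbcgg
  sorted[1] = bcgg$fdegffbfgegbf
  sorted[2] = bfbcgg$fdegffbfgeg
  sorted[3] = bfgegbfbcgg$fdegff
  sorted[4] = cgg$fdegffbfgegbfb
  sorted[5] = degffbfgegbfbcgg$f
  sorted[6] = egbfbcgg$fdegffbfg
  sorted[7] = egffbfgegbfbcgg$fd
  sorted[8] = fbcgg$fdegffbfgegb
  sorted[9] = fbfgegbfbcgg$fdegf
  sorted[10] = fdegffbfgegbfbcgg$
  sorted[11] = ffbfgegbfbcgg$fdeg
  sorted[12] = fgegbfbcgg$fdegffb
  sorted[13] = g$fdegffbfgegbfbcg
  sorted[14] = gbfbcgg$fdegffbfge
  sorted[15] = gegbfbcgg$fdegffbf
  sorted[16] = gffbfgegbfbcgg$fde
  sorted[17] = gg$fdegffbfgegbfbc
sorted[6] = egbfbcgg$fdegffbfg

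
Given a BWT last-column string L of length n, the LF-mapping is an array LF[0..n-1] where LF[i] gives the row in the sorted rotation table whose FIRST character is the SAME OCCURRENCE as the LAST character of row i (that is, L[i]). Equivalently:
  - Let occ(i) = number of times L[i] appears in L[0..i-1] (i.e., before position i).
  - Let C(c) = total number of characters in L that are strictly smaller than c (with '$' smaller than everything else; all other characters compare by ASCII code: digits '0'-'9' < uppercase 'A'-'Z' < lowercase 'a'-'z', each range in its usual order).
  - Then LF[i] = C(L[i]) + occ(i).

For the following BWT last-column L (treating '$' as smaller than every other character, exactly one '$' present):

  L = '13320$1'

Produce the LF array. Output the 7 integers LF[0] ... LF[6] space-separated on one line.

Char counts: '$':1, '0':1, '1':2, '2':1, '3':2
C (first-col start): C('$')=0, C('0')=1, C('1')=2, C('2')=4, C('3')=5
L[0]='1': occ=0, LF[0]=C('1')+0=2+0=2
L[1]='3': occ=0, LF[1]=C('3')+0=5+0=5
L[2]='3': occ=1, LF[2]=C('3')+1=5+1=6
L[3]='2': occ=0, LF[3]=C('2')+0=4+0=4
L[4]='0': occ=0, LF[4]=C('0')+0=1+0=1
L[5]='$': occ=0, LF[5]=C('$')+0=0+0=0
L[6]='1': occ=1, LF[6]=C('1')+1=2+1=3

Answer: 2 5 6 4 1 0 3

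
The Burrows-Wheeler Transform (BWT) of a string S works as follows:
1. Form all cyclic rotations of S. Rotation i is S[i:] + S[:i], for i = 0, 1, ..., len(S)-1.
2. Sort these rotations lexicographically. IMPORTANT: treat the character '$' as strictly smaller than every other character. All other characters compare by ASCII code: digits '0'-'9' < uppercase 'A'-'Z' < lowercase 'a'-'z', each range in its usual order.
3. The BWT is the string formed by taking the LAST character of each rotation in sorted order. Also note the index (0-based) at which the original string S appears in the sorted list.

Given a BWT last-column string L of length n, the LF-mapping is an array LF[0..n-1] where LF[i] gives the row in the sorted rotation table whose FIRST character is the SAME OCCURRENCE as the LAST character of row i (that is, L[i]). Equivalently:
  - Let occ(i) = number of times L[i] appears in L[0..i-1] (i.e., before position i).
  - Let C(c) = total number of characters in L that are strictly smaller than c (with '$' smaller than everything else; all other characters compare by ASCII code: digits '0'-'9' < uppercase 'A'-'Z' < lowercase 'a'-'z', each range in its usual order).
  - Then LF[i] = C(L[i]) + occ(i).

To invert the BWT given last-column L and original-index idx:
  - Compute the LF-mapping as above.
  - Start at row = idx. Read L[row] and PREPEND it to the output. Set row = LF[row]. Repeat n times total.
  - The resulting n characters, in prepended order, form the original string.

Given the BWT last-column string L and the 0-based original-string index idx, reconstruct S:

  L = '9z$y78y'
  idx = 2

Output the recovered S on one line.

Answer: 8yz7y9$

Derivation:
LF mapping: 3 6 0 4 1 2 5
Walk LF starting at row 2, prepending L[row]:
  step 1: row=2, L[2]='$', prepend. Next row=LF[2]=0
  step 2: row=0, L[0]='9', prepend. Next row=LF[0]=3
  step 3: row=3, L[3]='y', prepend. Next row=LF[3]=4
  step 4: row=4, L[4]='7', prepend. Next row=LF[4]=1
  step 5: row=1, L[1]='z', prepend. Next row=LF[1]=6
  step 6: row=6, L[6]='y', prepend. Next row=LF[6]=5
  step 7: row=5, L[5]='8', prepend. Next row=LF[5]=2
Reversed output: 8yz7y9$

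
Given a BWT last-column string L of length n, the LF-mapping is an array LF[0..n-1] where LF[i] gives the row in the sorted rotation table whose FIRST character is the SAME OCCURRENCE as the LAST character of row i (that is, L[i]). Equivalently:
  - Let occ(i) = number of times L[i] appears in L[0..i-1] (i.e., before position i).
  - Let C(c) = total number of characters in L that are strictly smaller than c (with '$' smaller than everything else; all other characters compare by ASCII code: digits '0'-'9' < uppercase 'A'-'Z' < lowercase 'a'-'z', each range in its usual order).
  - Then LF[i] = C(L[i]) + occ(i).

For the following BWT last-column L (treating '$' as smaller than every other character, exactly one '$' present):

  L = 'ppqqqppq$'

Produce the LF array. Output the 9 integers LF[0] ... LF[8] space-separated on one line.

Char counts: '$':1, 'p':4, 'q':4
C (first-col start): C('$')=0, C('p')=1, C('q')=5
L[0]='p': occ=0, LF[0]=C('p')+0=1+0=1
L[1]='p': occ=1, LF[1]=C('p')+1=1+1=2
L[2]='q': occ=0, LF[2]=C('q')+0=5+0=5
L[3]='q': occ=1, LF[3]=C('q')+1=5+1=6
L[4]='q': occ=2, LF[4]=C('q')+2=5+2=7
L[5]='p': occ=2, LF[5]=C('p')+2=1+2=3
L[6]='p': occ=3, LF[6]=C('p')+3=1+3=4
L[7]='q': occ=3, LF[7]=C('q')+3=5+3=8
L[8]='$': occ=0, LF[8]=C('$')+0=0+0=0

Answer: 1 2 5 6 7 3 4 8 0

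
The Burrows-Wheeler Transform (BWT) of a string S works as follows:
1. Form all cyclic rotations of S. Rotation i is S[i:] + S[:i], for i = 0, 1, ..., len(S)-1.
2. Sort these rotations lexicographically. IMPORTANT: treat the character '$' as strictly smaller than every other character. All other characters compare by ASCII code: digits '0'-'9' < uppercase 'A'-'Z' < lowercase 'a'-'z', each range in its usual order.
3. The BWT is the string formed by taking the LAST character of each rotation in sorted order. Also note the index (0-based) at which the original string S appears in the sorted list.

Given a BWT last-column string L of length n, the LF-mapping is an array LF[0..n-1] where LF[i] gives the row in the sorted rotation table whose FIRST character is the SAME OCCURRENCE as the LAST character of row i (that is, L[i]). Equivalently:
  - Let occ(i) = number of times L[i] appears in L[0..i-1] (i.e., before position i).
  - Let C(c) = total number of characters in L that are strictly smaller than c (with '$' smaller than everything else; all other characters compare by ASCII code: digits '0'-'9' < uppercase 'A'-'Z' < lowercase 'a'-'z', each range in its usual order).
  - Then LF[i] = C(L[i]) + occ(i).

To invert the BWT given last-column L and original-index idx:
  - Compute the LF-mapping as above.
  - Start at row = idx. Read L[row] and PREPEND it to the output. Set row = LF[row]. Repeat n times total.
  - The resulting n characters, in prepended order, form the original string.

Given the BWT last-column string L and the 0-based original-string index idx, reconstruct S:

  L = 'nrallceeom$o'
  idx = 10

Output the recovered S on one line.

Answer: oraclelemon$

Derivation:
LF mapping: 8 11 1 5 6 2 3 4 9 7 0 10
Walk LF starting at row 10, prepending L[row]:
  step 1: row=10, L[10]='$', prepend. Next row=LF[10]=0
  step 2: row=0, L[0]='n', prepend. Next row=LF[0]=8
  step 3: row=8, L[8]='o', prepend. Next row=LF[8]=9
  step 4: row=9, L[9]='m', prepend. Next row=LF[9]=7
  step 5: row=7, L[7]='e', prepend. Next row=LF[7]=4
  step 6: row=4, L[4]='l', prepend. Next row=LF[4]=6
  step 7: row=6, L[6]='e', prepend. Next row=LF[6]=3
  step 8: row=3, L[3]='l', prepend. Next row=LF[3]=5
  step 9: row=5, L[5]='c', prepend. Next row=LF[5]=2
  step 10: row=2, L[2]='a', prepend. Next row=LF[2]=1
  step 11: row=1, L[1]='r', prepend. Next row=LF[1]=11
  step 12: row=11, L[11]='o', prepend. Next row=LF[11]=10
Reversed output: oraclelemon$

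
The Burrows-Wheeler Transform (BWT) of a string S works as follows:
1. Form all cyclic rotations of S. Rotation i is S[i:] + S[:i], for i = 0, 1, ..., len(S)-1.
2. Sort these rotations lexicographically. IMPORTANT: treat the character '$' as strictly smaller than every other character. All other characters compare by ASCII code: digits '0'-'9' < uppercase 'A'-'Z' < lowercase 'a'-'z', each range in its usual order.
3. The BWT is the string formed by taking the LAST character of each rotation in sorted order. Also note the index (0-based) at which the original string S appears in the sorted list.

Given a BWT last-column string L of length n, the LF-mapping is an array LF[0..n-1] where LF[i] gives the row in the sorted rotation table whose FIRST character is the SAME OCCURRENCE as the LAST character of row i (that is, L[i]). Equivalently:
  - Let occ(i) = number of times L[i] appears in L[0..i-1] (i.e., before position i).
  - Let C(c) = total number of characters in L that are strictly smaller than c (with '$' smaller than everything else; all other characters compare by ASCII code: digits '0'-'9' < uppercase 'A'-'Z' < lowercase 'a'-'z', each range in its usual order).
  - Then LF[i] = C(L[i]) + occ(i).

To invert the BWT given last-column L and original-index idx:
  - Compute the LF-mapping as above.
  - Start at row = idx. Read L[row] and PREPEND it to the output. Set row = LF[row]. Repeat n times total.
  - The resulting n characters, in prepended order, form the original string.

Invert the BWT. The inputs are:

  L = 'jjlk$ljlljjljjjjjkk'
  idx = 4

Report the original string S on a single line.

LF mapping: 1 2 14 11 0 15 3 16 17 4 5 18 6 7 8 9 10 12 13
Walk LF starting at row 4, prepending L[row]:
  step 1: row=4, L[4]='$', prepend. Next row=LF[4]=0
  step 2: row=0, L[0]='j', prepend. Next row=LF[0]=1
  step 3: row=1, L[1]='j', prepend. Next row=LF[1]=2
  step 4: row=2, L[2]='l', prepend. Next row=LF[2]=14
  step 5: row=14, L[14]='j', prepend. Next row=LF[14]=8
  step 6: row=8, L[8]='l', prepend. Next row=LF[8]=17
  step 7: row=17, L[17]='k', prepend. Next row=LF[17]=12
  step 8: row=12, L[12]='j', prepend. Next row=LF[12]=6
  step 9: row=6, L[6]='j', prepend. Next row=LF[6]=3
  step 10: row=3, L[3]='k', prepend. Next row=LF[3]=11
  step 11: row=11, L[11]='l', prepend. Next row=LF[11]=18
  step 12: row=18, L[18]='k', prepend. Next row=LF[18]=13
  step 13: row=13, L[13]='j', prepend. Next row=LF[13]=7
  step 14: row=7, L[7]='l', prepend. Next row=LF[7]=16
  step 15: row=16, L[16]='j', prepend. Next row=LF[16]=10
  step 16: row=10, L[10]='j', prepend. Next row=LF[10]=5
  step 17: row=5, L[5]='l', prepend. Next row=LF[5]=15
  step 18: row=15, L[15]='j', prepend. Next row=LF[15]=9
  step 19: row=9, L[9]='j', prepend. Next row=LF[9]=4
Reversed output: jjljjljklkjjkljljj$

Answer: jjljjljklkjjkljljj$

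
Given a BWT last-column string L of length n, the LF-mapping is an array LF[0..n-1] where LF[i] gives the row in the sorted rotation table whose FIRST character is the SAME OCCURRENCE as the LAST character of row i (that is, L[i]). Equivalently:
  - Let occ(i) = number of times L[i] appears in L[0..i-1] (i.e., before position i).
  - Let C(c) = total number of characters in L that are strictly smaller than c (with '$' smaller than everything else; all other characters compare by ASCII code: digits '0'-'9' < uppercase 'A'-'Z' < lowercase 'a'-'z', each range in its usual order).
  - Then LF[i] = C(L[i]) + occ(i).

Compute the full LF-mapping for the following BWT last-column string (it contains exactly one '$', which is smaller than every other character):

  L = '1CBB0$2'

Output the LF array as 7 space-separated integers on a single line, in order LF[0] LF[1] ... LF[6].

Answer: 2 6 4 5 1 0 3

Derivation:
Char counts: '$':1, '0':1, '1':1, '2':1, 'B':2, 'C':1
C (first-col start): C('$')=0, C('0')=1, C('1')=2, C('2')=3, C('B')=4, C('C')=6
L[0]='1': occ=0, LF[0]=C('1')+0=2+0=2
L[1]='C': occ=0, LF[1]=C('C')+0=6+0=6
L[2]='B': occ=0, LF[2]=C('B')+0=4+0=4
L[3]='B': occ=1, LF[3]=C('B')+1=4+1=5
L[4]='0': occ=0, LF[4]=C('0')+0=1+0=1
L[5]='$': occ=0, LF[5]=C('$')+0=0+0=0
L[6]='2': occ=0, LF[6]=C('2')+0=3+0=3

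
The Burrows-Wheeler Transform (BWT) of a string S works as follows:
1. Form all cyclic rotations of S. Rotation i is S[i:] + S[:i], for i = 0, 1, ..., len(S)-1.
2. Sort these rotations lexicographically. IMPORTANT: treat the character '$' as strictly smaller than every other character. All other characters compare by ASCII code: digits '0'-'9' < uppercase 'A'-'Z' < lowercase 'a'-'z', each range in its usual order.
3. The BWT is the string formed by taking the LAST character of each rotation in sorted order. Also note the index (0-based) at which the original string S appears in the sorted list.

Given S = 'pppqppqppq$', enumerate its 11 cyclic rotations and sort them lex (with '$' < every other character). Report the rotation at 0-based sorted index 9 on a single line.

All 11 rotations (rotation i = S[i:]+S[:i]):
  rot[0] = pppqppqppq$
  rot[1] = ppqppqppq$p
  rot[2] = pqppqppq$pp
  rot[3] = qppqppq$ppp
  rot[4] = ppqppq$pppq
  rot[5] = pqppq$pppqp
  rot[6] = qppq$pppqpp
  rot[7] = ppq$pppqppq
  rot[8] = pq$pppqppqp
  rot[9] = q$pppqppqpp
  rot[10] = $pppqppqppq
Sorted (with $ < everything):
  sorted[0] = $pppqppqppq
  sorted[1] = pppqppqppq$
  sorted[2] = ppq$pppqppq
  sorted[3] = ppqppq$pppq
  sorted[4] = ppqppqppq$p
  sorted[5] = pq$pppqppqp
  sorted[6] = pqppq$pppqp
  sorted[7] = pqppqppq$pp
  sorted[8] = q$pppqppqpp
  sorted[9] = qppq$pppqpp
  sorted[10] = qppqppq$ppp
sorted[9] = qppq$pppqpp

Answer: qppq$pppqpp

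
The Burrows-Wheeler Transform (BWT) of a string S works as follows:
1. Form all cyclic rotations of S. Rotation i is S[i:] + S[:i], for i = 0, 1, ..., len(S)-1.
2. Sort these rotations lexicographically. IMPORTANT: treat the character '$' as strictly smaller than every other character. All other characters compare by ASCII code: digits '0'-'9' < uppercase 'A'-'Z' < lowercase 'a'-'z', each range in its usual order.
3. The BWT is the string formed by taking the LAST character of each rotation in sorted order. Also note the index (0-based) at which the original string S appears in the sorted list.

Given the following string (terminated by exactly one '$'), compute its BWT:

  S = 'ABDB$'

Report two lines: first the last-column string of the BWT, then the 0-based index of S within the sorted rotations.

Answer: B$DAB
1

Derivation:
All 5 rotations (rotation i = S[i:]+S[:i]):
  rot[0] = ABDB$
  rot[1] = BDB$A
  rot[2] = DB$AB
  rot[3] = B$ABD
  rot[4] = $ABDB
Sorted (with $ < everything):
  sorted[0] = $ABDB  (last char: 'B')
  sorted[1] = ABDB$  (last char: '$')
  sorted[2] = B$ABD  (last char: 'D')
  sorted[3] = BDB$A  (last char: 'A')
  sorted[4] = DB$AB  (last char: 'B')
Last column: B$DAB
Original string S is at sorted index 1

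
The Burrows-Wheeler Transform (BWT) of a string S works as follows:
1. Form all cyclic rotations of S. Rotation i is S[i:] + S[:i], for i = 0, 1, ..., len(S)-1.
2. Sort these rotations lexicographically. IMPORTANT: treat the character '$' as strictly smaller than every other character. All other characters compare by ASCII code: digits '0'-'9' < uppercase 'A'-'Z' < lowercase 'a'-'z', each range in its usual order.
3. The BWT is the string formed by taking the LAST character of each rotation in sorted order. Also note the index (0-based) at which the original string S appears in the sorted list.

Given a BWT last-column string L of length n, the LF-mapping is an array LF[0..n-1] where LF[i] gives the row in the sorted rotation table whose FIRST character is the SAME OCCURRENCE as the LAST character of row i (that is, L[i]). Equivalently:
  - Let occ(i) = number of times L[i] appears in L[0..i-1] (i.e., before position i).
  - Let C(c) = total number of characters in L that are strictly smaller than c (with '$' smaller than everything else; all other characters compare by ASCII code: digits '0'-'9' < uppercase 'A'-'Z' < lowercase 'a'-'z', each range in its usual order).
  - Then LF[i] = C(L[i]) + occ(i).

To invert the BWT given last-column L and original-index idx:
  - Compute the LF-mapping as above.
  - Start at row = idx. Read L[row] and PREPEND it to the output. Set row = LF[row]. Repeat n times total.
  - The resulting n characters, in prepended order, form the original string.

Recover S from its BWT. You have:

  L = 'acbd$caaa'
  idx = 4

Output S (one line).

LF mapping: 1 6 5 8 0 7 2 3 4
Walk LF starting at row 4, prepending L[row]:
  step 1: row=4, L[4]='$', prepend. Next row=LF[4]=0
  step 2: row=0, L[0]='a', prepend. Next row=LF[0]=1
  step 3: row=1, L[1]='c', prepend. Next row=LF[1]=6
  step 4: row=6, L[6]='a', prepend. Next row=LF[6]=2
  step 5: row=2, L[2]='b', prepend. Next row=LF[2]=5
  step 6: row=5, L[5]='c', prepend. Next row=LF[5]=7
  step 7: row=7, L[7]='a', prepend. Next row=LF[7]=3
  step 8: row=3, L[3]='d', prepend. Next row=LF[3]=8
  step 9: row=8, L[8]='a', prepend. Next row=LF[8]=4
Reversed output: adacbaca$

Answer: adacbaca$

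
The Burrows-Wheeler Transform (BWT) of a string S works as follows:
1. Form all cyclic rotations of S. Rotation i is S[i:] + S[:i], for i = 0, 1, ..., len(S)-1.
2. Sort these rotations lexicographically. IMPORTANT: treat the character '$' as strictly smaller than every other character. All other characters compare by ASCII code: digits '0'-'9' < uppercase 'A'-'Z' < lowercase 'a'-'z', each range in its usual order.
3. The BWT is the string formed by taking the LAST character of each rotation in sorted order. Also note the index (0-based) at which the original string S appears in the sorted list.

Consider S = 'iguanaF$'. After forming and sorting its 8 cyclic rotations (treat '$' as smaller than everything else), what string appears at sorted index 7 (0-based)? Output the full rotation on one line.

All 8 rotations (rotation i = S[i:]+S[:i]):
  rot[0] = iguanaF$
  rot[1] = guanaF$i
  rot[2] = uanaF$ig
  rot[3] = anaF$igu
  rot[4] = naF$igua
  rot[5] = aF$iguan
  rot[6] = F$iguana
  rot[7] = $iguanaF
Sorted (with $ < everything):
  sorted[0] = $iguanaF
  sorted[1] = F$iguana
  sorted[2] = aF$iguan
  sorted[3] = anaF$igu
  sorted[4] = guanaF$i
  sorted[5] = iguanaF$
  sorted[6] = naF$igua
  sorted[7] = uanaF$ig
sorted[7] = uanaF$ig

Answer: uanaF$ig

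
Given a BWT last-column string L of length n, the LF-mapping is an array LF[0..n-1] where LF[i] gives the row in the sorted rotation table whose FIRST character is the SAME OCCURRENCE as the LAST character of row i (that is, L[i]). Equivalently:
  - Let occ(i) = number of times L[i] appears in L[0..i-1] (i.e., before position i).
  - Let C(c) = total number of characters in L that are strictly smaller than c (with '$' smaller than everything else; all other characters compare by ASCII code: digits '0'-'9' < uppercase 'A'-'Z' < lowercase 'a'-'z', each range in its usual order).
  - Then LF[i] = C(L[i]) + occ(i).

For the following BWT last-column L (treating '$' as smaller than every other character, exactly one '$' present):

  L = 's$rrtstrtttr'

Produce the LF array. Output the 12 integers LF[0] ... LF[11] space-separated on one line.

Answer: 5 0 1 2 7 6 8 3 9 10 11 4

Derivation:
Char counts: '$':1, 'r':4, 's':2, 't':5
C (first-col start): C('$')=0, C('r')=1, C('s')=5, C('t')=7
L[0]='s': occ=0, LF[0]=C('s')+0=5+0=5
L[1]='$': occ=0, LF[1]=C('$')+0=0+0=0
L[2]='r': occ=0, LF[2]=C('r')+0=1+0=1
L[3]='r': occ=1, LF[3]=C('r')+1=1+1=2
L[4]='t': occ=0, LF[4]=C('t')+0=7+0=7
L[5]='s': occ=1, LF[5]=C('s')+1=5+1=6
L[6]='t': occ=1, LF[6]=C('t')+1=7+1=8
L[7]='r': occ=2, LF[7]=C('r')+2=1+2=3
L[8]='t': occ=2, LF[8]=C('t')+2=7+2=9
L[9]='t': occ=3, LF[9]=C('t')+3=7+3=10
L[10]='t': occ=4, LF[10]=C('t')+4=7+4=11
L[11]='r': occ=3, LF[11]=C('r')+3=1+3=4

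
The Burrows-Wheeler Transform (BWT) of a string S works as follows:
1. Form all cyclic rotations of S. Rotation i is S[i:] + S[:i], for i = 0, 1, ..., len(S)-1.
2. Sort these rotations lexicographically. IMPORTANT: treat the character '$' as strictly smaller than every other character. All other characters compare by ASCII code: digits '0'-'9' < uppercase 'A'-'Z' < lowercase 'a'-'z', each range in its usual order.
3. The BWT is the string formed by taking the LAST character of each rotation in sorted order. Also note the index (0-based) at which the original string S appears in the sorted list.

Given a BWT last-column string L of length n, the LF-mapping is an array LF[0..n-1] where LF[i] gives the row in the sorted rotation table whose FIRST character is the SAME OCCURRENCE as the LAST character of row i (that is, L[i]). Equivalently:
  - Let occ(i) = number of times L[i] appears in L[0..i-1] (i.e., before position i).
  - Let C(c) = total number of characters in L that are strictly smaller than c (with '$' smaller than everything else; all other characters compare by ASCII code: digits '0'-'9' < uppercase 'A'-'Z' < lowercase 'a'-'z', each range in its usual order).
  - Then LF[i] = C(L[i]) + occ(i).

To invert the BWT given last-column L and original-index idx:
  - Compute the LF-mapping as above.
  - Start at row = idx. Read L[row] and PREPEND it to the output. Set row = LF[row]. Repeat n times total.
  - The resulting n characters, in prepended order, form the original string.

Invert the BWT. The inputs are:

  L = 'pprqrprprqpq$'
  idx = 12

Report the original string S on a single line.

Answer: rqrqpprpqrpp$

Derivation:
LF mapping: 1 2 9 6 10 3 11 4 12 7 5 8 0
Walk LF starting at row 12, prepending L[row]:
  step 1: row=12, L[12]='$', prepend. Next row=LF[12]=0
  step 2: row=0, L[0]='p', prepend. Next row=LF[0]=1
  step 3: row=1, L[1]='p', prepend. Next row=LF[1]=2
  step 4: row=2, L[2]='r', prepend. Next row=LF[2]=9
  step 5: row=9, L[9]='q', prepend. Next row=LF[9]=7
  step 6: row=7, L[7]='p', prepend. Next row=LF[7]=4
  step 7: row=4, L[4]='r', prepend. Next row=LF[4]=10
  step 8: row=10, L[10]='p', prepend. Next row=LF[10]=5
  step 9: row=5, L[5]='p', prepend. Next row=LF[5]=3
  step 10: row=3, L[3]='q', prepend. Next row=LF[3]=6
  step 11: row=6, L[6]='r', prepend. Next row=LF[6]=11
  step 12: row=11, L[11]='q', prepend. Next row=LF[11]=8
  step 13: row=8, L[8]='r', prepend. Next row=LF[8]=12
Reversed output: rqrqpprpqrpp$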